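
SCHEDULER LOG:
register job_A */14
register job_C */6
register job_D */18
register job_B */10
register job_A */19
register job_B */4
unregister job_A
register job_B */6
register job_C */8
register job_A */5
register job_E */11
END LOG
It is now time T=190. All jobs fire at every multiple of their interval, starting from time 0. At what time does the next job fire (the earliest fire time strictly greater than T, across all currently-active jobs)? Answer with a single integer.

Op 1: register job_A */14 -> active={job_A:*/14}
Op 2: register job_C */6 -> active={job_A:*/14, job_C:*/6}
Op 3: register job_D */18 -> active={job_A:*/14, job_C:*/6, job_D:*/18}
Op 4: register job_B */10 -> active={job_A:*/14, job_B:*/10, job_C:*/6, job_D:*/18}
Op 5: register job_A */19 -> active={job_A:*/19, job_B:*/10, job_C:*/6, job_D:*/18}
Op 6: register job_B */4 -> active={job_A:*/19, job_B:*/4, job_C:*/6, job_D:*/18}
Op 7: unregister job_A -> active={job_B:*/4, job_C:*/6, job_D:*/18}
Op 8: register job_B */6 -> active={job_B:*/6, job_C:*/6, job_D:*/18}
Op 9: register job_C */8 -> active={job_B:*/6, job_C:*/8, job_D:*/18}
Op 10: register job_A */5 -> active={job_A:*/5, job_B:*/6, job_C:*/8, job_D:*/18}
Op 11: register job_E */11 -> active={job_A:*/5, job_B:*/6, job_C:*/8, job_D:*/18, job_E:*/11}
  job_A: interval 5, next fire after T=190 is 195
  job_B: interval 6, next fire after T=190 is 192
  job_C: interval 8, next fire after T=190 is 192
  job_D: interval 18, next fire after T=190 is 198
  job_E: interval 11, next fire after T=190 is 198
Earliest fire time = 192 (job job_B)

Answer: 192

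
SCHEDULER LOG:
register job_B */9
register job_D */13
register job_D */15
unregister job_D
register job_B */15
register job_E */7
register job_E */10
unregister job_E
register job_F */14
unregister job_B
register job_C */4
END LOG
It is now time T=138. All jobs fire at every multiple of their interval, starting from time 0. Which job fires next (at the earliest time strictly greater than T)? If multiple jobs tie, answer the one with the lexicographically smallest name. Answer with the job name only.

Answer: job_C

Derivation:
Op 1: register job_B */9 -> active={job_B:*/9}
Op 2: register job_D */13 -> active={job_B:*/9, job_D:*/13}
Op 3: register job_D */15 -> active={job_B:*/9, job_D:*/15}
Op 4: unregister job_D -> active={job_B:*/9}
Op 5: register job_B */15 -> active={job_B:*/15}
Op 6: register job_E */7 -> active={job_B:*/15, job_E:*/7}
Op 7: register job_E */10 -> active={job_B:*/15, job_E:*/10}
Op 8: unregister job_E -> active={job_B:*/15}
Op 9: register job_F */14 -> active={job_B:*/15, job_F:*/14}
Op 10: unregister job_B -> active={job_F:*/14}
Op 11: register job_C */4 -> active={job_C:*/4, job_F:*/14}
  job_C: interval 4, next fire after T=138 is 140
  job_F: interval 14, next fire after T=138 is 140
Earliest = 140, winner (lex tiebreak) = job_C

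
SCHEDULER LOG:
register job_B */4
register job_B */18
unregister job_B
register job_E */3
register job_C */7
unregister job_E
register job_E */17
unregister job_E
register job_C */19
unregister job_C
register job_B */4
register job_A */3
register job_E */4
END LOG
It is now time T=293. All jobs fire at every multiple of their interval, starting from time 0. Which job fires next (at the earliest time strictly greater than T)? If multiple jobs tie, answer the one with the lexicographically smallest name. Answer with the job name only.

Answer: job_A

Derivation:
Op 1: register job_B */4 -> active={job_B:*/4}
Op 2: register job_B */18 -> active={job_B:*/18}
Op 3: unregister job_B -> active={}
Op 4: register job_E */3 -> active={job_E:*/3}
Op 5: register job_C */7 -> active={job_C:*/7, job_E:*/3}
Op 6: unregister job_E -> active={job_C:*/7}
Op 7: register job_E */17 -> active={job_C:*/7, job_E:*/17}
Op 8: unregister job_E -> active={job_C:*/7}
Op 9: register job_C */19 -> active={job_C:*/19}
Op 10: unregister job_C -> active={}
Op 11: register job_B */4 -> active={job_B:*/4}
Op 12: register job_A */3 -> active={job_A:*/3, job_B:*/4}
Op 13: register job_E */4 -> active={job_A:*/3, job_B:*/4, job_E:*/4}
  job_A: interval 3, next fire after T=293 is 294
  job_B: interval 4, next fire after T=293 is 296
  job_E: interval 4, next fire after T=293 is 296
Earliest = 294, winner (lex tiebreak) = job_A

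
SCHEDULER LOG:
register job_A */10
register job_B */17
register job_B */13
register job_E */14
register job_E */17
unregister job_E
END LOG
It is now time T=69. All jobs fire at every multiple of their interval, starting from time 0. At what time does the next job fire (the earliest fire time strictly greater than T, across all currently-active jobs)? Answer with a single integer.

Op 1: register job_A */10 -> active={job_A:*/10}
Op 2: register job_B */17 -> active={job_A:*/10, job_B:*/17}
Op 3: register job_B */13 -> active={job_A:*/10, job_B:*/13}
Op 4: register job_E */14 -> active={job_A:*/10, job_B:*/13, job_E:*/14}
Op 5: register job_E */17 -> active={job_A:*/10, job_B:*/13, job_E:*/17}
Op 6: unregister job_E -> active={job_A:*/10, job_B:*/13}
  job_A: interval 10, next fire after T=69 is 70
  job_B: interval 13, next fire after T=69 is 78
Earliest fire time = 70 (job job_A)

Answer: 70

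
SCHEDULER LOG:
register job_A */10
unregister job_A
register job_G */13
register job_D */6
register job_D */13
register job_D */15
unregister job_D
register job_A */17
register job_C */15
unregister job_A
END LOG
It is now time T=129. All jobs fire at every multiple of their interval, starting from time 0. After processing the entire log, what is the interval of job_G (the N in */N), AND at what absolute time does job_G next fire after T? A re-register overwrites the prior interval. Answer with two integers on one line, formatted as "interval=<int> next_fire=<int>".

Op 1: register job_A */10 -> active={job_A:*/10}
Op 2: unregister job_A -> active={}
Op 3: register job_G */13 -> active={job_G:*/13}
Op 4: register job_D */6 -> active={job_D:*/6, job_G:*/13}
Op 5: register job_D */13 -> active={job_D:*/13, job_G:*/13}
Op 6: register job_D */15 -> active={job_D:*/15, job_G:*/13}
Op 7: unregister job_D -> active={job_G:*/13}
Op 8: register job_A */17 -> active={job_A:*/17, job_G:*/13}
Op 9: register job_C */15 -> active={job_A:*/17, job_C:*/15, job_G:*/13}
Op 10: unregister job_A -> active={job_C:*/15, job_G:*/13}
Final interval of job_G = 13
Next fire of job_G after T=129: (129//13+1)*13 = 130

Answer: interval=13 next_fire=130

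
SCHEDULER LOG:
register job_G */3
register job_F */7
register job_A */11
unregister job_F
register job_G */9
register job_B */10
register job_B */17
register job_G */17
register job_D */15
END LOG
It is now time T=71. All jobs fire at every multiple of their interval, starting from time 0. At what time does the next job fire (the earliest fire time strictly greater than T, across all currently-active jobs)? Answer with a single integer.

Answer: 75

Derivation:
Op 1: register job_G */3 -> active={job_G:*/3}
Op 2: register job_F */7 -> active={job_F:*/7, job_G:*/3}
Op 3: register job_A */11 -> active={job_A:*/11, job_F:*/7, job_G:*/3}
Op 4: unregister job_F -> active={job_A:*/11, job_G:*/3}
Op 5: register job_G */9 -> active={job_A:*/11, job_G:*/9}
Op 6: register job_B */10 -> active={job_A:*/11, job_B:*/10, job_G:*/9}
Op 7: register job_B */17 -> active={job_A:*/11, job_B:*/17, job_G:*/9}
Op 8: register job_G */17 -> active={job_A:*/11, job_B:*/17, job_G:*/17}
Op 9: register job_D */15 -> active={job_A:*/11, job_B:*/17, job_D:*/15, job_G:*/17}
  job_A: interval 11, next fire after T=71 is 77
  job_B: interval 17, next fire after T=71 is 85
  job_D: interval 15, next fire after T=71 is 75
  job_G: interval 17, next fire after T=71 is 85
Earliest fire time = 75 (job job_D)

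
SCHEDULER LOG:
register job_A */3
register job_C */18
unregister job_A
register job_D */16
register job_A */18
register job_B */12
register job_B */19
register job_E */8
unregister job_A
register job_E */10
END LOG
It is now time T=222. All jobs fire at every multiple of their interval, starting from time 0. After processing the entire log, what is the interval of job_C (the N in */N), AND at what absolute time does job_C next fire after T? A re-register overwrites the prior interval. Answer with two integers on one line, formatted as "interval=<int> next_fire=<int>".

Answer: interval=18 next_fire=234

Derivation:
Op 1: register job_A */3 -> active={job_A:*/3}
Op 2: register job_C */18 -> active={job_A:*/3, job_C:*/18}
Op 3: unregister job_A -> active={job_C:*/18}
Op 4: register job_D */16 -> active={job_C:*/18, job_D:*/16}
Op 5: register job_A */18 -> active={job_A:*/18, job_C:*/18, job_D:*/16}
Op 6: register job_B */12 -> active={job_A:*/18, job_B:*/12, job_C:*/18, job_D:*/16}
Op 7: register job_B */19 -> active={job_A:*/18, job_B:*/19, job_C:*/18, job_D:*/16}
Op 8: register job_E */8 -> active={job_A:*/18, job_B:*/19, job_C:*/18, job_D:*/16, job_E:*/8}
Op 9: unregister job_A -> active={job_B:*/19, job_C:*/18, job_D:*/16, job_E:*/8}
Op 10: register job_E */10 -> active={job_B:*/19, job_C:*/18, job_D:*/16, job_E:*/10}
Final interval of job_C = 18
Next fire of job_C after T=222: (222//18+1)*18 = 234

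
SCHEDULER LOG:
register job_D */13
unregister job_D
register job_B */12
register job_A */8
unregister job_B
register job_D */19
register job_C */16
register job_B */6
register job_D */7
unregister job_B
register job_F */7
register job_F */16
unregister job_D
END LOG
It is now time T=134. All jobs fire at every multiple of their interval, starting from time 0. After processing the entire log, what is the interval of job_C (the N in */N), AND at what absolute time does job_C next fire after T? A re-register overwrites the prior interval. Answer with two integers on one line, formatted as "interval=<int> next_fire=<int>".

Op 1: register job_D */13 -> active={job_D:*/13}
Op 2: unregister job_D -> active={}
Op 3: register job_B */12 -> active={job_B:*/12}
Op 4: register job_A */8 -> active={job_A:*/8, job_B:*/12}
Op 5: unregister job_B -> active={job_A:*/8}
Op 6: register job_D */19 -> active={job_A:*/8, job_D:*/19}
Op 7: register job_C */16 -> active={job_A:*/8, job_C:*/16, job_D:*/19}
Op 8: register job_B */6 -> active={job_A:*/8, job_B:*/6, job_C:*/16, job_D:*/19}
Op 9: register job_D */7 -> active={job_A:*/8, job_B:*/6, job_C:*/16, job_D:*/7}
Op 10: unregister job_B -> active={job_A:*/8, job_C:*/16, job_D:*/7}
Op 11: register job_F */7 -> active={job_A:*/8, job_C:*/16, job_D:*/7, job_F:*/7}
Op 12: register job_F */16 -> active={job_A:*/8, job_C:*/16, job_D:*/7, job_F:*/16}
Op 13: unregister job_D -> active={job_A:*/8, job_C:*/16, job_F:*/16}
Final interval of job_C = 16
Next fire of job_C after T=134: (134//16+1)*16 = 144

Answer: interval=16 next_fire=144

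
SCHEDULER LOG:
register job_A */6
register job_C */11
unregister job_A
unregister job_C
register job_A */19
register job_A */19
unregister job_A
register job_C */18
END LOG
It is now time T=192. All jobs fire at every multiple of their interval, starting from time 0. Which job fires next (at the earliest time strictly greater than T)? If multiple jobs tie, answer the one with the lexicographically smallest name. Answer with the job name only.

Answer: job_C

Derivation:
Op 1: register job_A */6 -> active={job_A:*/6}
Op 2: register job_C */11 -> active={job_A:*/6, job_C:*/11}
Op 3: unregister job_A -> active={job_C:*/11}
Op 4: unregister job_C -> active={}
Op 5: register job_A */19 -> active={job_A:*/19}
Op 6: register job_A */19 -> active={job_A:*/19}
Op 7: unregister job_A -> active={}
Op 8: register job_C */18 -> active={job_C:*/18}
  job_C: interval 18, next fire after T=192 is 198
Earliest = 198, winner (lex tiebreak) = job_C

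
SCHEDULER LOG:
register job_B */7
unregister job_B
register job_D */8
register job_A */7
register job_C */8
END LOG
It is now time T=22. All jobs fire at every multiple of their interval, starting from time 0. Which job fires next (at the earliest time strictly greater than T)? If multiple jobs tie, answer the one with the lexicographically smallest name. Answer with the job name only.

Op 1: register job_B */7 -> active={job_B:*/7}
Op 2: unregister job_B -> active={}
Op 3: register job_D */8 -> active={job_D:*/8}
Op 4: register job_A */7 -> active={job_A:*/7, job_D:*/8}
Op 5: register job_C */8 -> active={job_A:*/7, job_C:*/8, job_D:*/8}
  job_A: interval 7, next fire after T=22 is 28
  job_C: interval 8, next fire after T=22 is 24
  job_D: interval 8, next fire after T=22 is 24
Earliest = 24, winner (lex tiebreak) = job_C

Answer: job_C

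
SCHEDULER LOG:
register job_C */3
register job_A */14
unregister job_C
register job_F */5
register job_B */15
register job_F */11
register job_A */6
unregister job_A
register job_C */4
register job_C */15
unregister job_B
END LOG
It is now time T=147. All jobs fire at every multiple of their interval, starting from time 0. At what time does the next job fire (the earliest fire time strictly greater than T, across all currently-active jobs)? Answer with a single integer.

Answer: 150

Derivation:
Op 1: register job_C */3 -> active={job_C:*/3}
Op 2: register job_A */14 -> active={job_A:*/14, job_C:*/3}
Op 3: unregister job_C -> active={job_A:*/14}
Op 4: register job_F */5 -> active={job_A:*/14, job_F:*/5}
Op 5: register job_B */15 -> active={job_A:*/14, job_B:*/15, job_F:*/5}
Op 6: register job_F */11 -> active={job_A:*/14, job_B:*/15, job_F:*/11}
Op 7: register job_A */6 -> active={job_A:*/6, job_B:*/15, job_F:*/11}
Op 8: unregister job_A -> active={job_B:*/15, job_F:*/11}
Op 9: register job_C */4 -> active={job_B:*/15, job_C:*/4, job_F:*/11}
Op 10: register job_C */15 -> active={job_B:*/15, job_C:*/15, job_F:*/11}
Op 11: unregister job_B -> active={job_C:*/15, job_F:*/11}
  job_C: interval 15, next fire after T=147 is 150
  job_F: interval 11, next fire after T=147 is 154
Earliest fire time = 150 (job job_C)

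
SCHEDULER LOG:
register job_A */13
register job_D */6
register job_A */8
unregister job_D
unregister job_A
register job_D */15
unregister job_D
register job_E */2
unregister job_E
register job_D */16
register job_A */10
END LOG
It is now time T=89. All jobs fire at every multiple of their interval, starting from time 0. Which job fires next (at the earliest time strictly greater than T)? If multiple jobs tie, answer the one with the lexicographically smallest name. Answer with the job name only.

Answer: job_A

Derivation:
Op 1: register job_A */13 -> active={job_A:*/13}
Op 2: register job_D */6 -> active={job_A:*/13, job_D:*/6}
Op 3: register job_A */8 -> active={job_A:*/8, job_D:*/6}
Op 4: unregister job_D -> active={job_A:*/8}
Op 5: unregister job_A -> active={}
Op 6: register job_D */15 -> active={job_D:*/15}
Op 7: unregister job_D -> active={}
Op 8: register job_E */2 -> active={job_E:*/2}
Op 9: unregister job_E -> active={}
Op 10: register job_D */16 -> active={job_D:*/16}
Op 11: register job_A */10 -> active={job_A:*/10, job_D:*/16}
  job_A: interval 10, next fire after T=89 is 90
  job_D: interval 16, next fire after T=89 is 96
Earliest = 90, winner (lex tiebreak) = job_A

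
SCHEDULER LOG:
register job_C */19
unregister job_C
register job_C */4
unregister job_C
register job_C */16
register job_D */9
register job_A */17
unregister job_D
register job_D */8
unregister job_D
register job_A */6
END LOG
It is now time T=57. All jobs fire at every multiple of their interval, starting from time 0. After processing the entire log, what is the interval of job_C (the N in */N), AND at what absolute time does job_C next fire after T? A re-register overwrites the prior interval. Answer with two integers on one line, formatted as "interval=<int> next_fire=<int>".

Op 1: register job_C */19 -> active={job_C:*/19}
Op 2: unregister job_C -> active={}
Op 3: register job_C */4 -> active={job_C:*/4}
Op 4: unregister job_C -> active={}
Op 5: register job_C */16 -> active={job_C:*/16}
Op 6: register job_D */9 -> active={job_C:*/16, job_D:*/9}
Op 7: register job_A */17 -> active={job_A:*/17, job_C:*/16, job_D:*/9}
Op 8: unregister job_D -> active={job_A:*/17, job_C:*/16}
Op 9: register job_D */8 -> active={job_A:*/17, job_C:*/16, job_D:*/8}
Op 10: unregister job_D -> active={job_A:*/17, job_C:*/16}
Op 11: register job_A */6 -> active={job_A:*/6, job_C:*/16}
Final interval of job_C = 16
Next fire of job_C after T=57: (57//16+1)*16 = 64

Answer: interval=16 next_fire=64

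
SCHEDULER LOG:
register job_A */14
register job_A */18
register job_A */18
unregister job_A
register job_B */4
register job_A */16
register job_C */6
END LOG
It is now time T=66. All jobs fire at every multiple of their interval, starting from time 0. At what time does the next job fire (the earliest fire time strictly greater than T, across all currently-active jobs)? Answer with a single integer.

Answer: 68

Derivation:
Op 1: register job_A */14 -> active={job_A:*/14}
Op 2: register job_A */18 -> active={job_A:*/18}
Op 3: register job_A */18 -> active={job_A:*/18}
Op 4: unregister job_A -> active={}
Op 5: register job_B */4 -> active={job_B:*/4}
Op 6: register job_A */16 -> active={job_A:*/16, job_B:*/4}
Op 7: register job_C */6 -> active={job_A:*/16, job_B:*/4, job_C:*/6}
  job_A: interval 16, next fire after T=66 is 80
  job_B: interval 4, next fire after T=66 is 68
  job_C: interval 6, next fire after T=66 is 72
Earliest fire time = 68 (job job_B)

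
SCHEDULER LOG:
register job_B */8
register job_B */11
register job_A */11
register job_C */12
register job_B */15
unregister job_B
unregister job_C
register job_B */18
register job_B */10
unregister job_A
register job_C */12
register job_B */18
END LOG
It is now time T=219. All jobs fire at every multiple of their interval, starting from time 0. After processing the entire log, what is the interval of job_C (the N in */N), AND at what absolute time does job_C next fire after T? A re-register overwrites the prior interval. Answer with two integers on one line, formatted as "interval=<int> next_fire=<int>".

Answer: interval=12 next_fire=228

Derivation:
Op 1: register job_B */8 -> active={job_B:*/8}
Op 2: register job_B */11 -> active={job_B:*/11}
Op 3: register job_A */11 -> active={job_A:*/11, job_B:*/11}
Op 4: register job_C */12 -> active={job_A:*/11, job_B:*/11, job_C:*/12}
Op 5: register job_B */15 -> active={job_A:*/11, job_B:*/15, job_C:*/12}
Op 6: unregister job_B -> active={job_A:*/11, job_C:*/12}
Op 7: unregister job_C -> active={job_A:*/11}
Op 8: register job_B */18 -> active={job_A:*/11, job_B:*/18}
Op 9: register job_B */10 -> active={job_A:*/11, job_B:*/10}
Op 10: unregister job_A -> active={job_B:*/10}
Op 11: register job_C */12 -> active={job_B:*/10, job_C:*/12}
Op 12: register job_B */18 -> active={job_B:*/18, job_C:*/12}
Final interval of job_C = 12
Next fire of job_C after T=219: (219//12+1)*12 = 228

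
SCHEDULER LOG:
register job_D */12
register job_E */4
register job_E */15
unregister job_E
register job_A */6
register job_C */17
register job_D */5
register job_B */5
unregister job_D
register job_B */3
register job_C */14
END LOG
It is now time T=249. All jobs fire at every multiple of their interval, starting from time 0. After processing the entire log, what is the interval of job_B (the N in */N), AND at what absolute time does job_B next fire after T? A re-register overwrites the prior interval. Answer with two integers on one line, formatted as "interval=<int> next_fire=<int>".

Op 1: register job_D */12 -> active={job_D:*/12}
Op 2: register job_E */4 -> active={job_D:*/12, job_E:*/4}
Op 3: register job_E */15 -> active={job_D:*/12, job_E:*/15}
Op 4: unregister job_E -> active={job_D:*/12}
Op 5: register job_A */6 -> active={job_A:*/6, job_D:*/12}
Op 6: register job_C */17 -> active={job_A:*/6, job_C:*/17, job_D:*/12}
Op 7: register job_D */5 -> active={job_A:*/6, job_C:*/17, job_D:*/5}
Op 8: register job_B */5 -> active={job_A:*/6, job_B:*/5, job_C:*/17, job_D:*/5}
Op 9: unregister job_D -> active={job_A:*/6, job_B:*/5, job_C:*/17}
Op 10: register job_B */3 -> active={job_A:*/6, job_B:*/3, job_C:*/17}
Op 11: register job_C */14 -> active={job_A:*/6, job_B:*/3, job_C:*/14}
Final interval of job_B = 3
Next fire of job_B after T=249: (249//3+1)*3 = 252

Answer: interval=3 next_fire=252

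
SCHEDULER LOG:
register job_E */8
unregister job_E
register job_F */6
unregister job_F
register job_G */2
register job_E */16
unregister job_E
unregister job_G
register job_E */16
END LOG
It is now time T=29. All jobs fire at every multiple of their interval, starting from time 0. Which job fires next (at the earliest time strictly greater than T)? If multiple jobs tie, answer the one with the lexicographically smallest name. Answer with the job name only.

Op 1: register job_E */8 -> active={job_E:*/8}
Op 2: unregister job_E -> active={}
Op 3: register job_F */6 -> active={job_F:*/6}
Op 4: unregister job_F -> active={}
Op 5: register job_G */2 -> active={job_G:*/2}
Op 6: register job_E */16 -> active={job_E:*/16, job_G:*/2}
Op 7: unregister job_E -> active={job_G:*/2}
Op 8: unregister job_G -> active={}
Op 9: register job_E */16 -> active={job_E:*/16}
  job_E: interval 16, next fire after T=29 is 32
Earliest = 32, winner (lex tiebreak) = job_E

Answer: job_E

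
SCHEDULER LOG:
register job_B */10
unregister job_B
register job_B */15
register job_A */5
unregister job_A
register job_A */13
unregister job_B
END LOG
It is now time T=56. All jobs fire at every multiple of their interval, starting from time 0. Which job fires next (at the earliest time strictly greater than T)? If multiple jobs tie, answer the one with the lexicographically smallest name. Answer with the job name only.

Op 1: register job_B */10 -> active={job_B:*/10}
Op 2: unregister job_B -> active={}
Op 3: register job_B */15 -> active={job_B:*/15}
Op 4: register job_A */5 -> active={job_A:*/5, job_B:*/15}
Op 5: unregister job_A -> active={job_B:*/15}
Op 6: register job_A */13 -> active={job_A:*/13, job_B:*/15}
Op 7: unregister job_B -> active={job_A:*/13}
  job_A: interval 13, next fire after T=56 is 65
Earliest = 65, winner (lex tiebreak) = job_A

Answer: job_A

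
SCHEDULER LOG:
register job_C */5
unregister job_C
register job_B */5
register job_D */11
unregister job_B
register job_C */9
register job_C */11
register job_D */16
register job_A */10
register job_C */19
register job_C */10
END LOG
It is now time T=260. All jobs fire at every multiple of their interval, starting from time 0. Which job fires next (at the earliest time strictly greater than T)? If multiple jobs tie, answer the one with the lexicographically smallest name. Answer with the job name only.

Op 1: register job_C */5 -> active={job_C:*/5}
Op 2: unregister job_C -> active={}
Op 3: register job_B */5 -> active={job_B:*/5}
Op 4: register job_D */11 -> active={job_B:*/5, job_D:*/11}
Op 5: unregister job_B -> active={job_D:*/11}
Op 6: register job_C */9 -> active={job_C:*/9, job_D:*/11}
Op 7: register job_C */11 -> active={job_C:*/11, job_D:*/11}
Op 8: register job_D */16 -> active={job_C:*/11, job_D:*/16}
Op 9: register job_A */10 -> active={job_A:*/10, job_C:*/11, job_D:*/16}
Op 10: register job_C */19 -> active={job_A:*/10, job_C:*/19, job_D:*/16}
Op 11: register job_C */10 -> active={job_A:*/10, job_C:*/10, job_D:*/16}
  job_A: interval 10, next fire after T=260 is 270
  job_C: interval 10, next fire after T=260 is 270
  job_D: interval 16, next fire after T=260 is 272
Earliest = 270, winner (lex tiebreak) = job_A

Answer: job_A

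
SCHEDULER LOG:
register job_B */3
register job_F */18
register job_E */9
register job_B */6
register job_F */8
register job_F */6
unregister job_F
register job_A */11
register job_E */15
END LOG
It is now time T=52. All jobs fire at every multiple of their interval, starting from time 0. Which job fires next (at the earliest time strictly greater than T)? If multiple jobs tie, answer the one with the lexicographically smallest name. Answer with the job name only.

Op 1: register job_B */3 -> active={job_B:*/3}
Op 2: register job_F */18 -> active={job_B:*/3, job_F:*/18}
Op 3: register job_E */9 -> active={job_B:*/3, job_E:*/9, job_F:*/18}
Op 4: register job_B */6 -> active={job_B:*/6, job_E:*/9, job_F:*/18}
Op 5: register job_F */8 -> active={job_B:*/6, job_E:*/9, job_F:*/8}
Op 6: register job_F */6 -> active={job_B:*/6, job_E:*/9, job_F:*/6}
Op 7: unregister job_F -> active={job_B:*/6, job_E:*/9}
Op 8: register job_A */11 -> active={job_A:*/11, job_B:*/6, job_E:*/9}
Op 9: register job_E */15 -> active={job_A:*/11, job_B:*/6, job_E:*/15}
  job_A: interval 11, next fire after T=52 is 55
  job_B: interval 6, next fire after T=52 is 54
  job_E: interval 15, next fire after T=52 is 60
Earliest = 54, winner (lex tiebreak) = job_B

Answer: job_B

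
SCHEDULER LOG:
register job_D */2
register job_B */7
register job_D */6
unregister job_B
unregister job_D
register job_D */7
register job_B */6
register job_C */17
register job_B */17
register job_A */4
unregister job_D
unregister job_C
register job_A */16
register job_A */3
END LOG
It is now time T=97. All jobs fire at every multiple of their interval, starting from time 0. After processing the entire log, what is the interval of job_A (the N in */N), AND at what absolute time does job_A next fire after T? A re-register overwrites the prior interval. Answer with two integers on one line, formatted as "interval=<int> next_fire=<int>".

Op 1: register job_D */2 -> active={job_D:*/2}
Op 2: register job_B */7 -> active={job_B:*/7, job_D:*/2}
Op 3: register job_D */6 -> active={job_B:*/7, job_D:*/6}
Op 4: unregister job_B -> active={job_D:*/6}
Op 5: unregister job_D -> active={}
Op 6: register job_D */7 -> active={job_D:*/7}
Op 7: register job_B */6 -> active={job_B:*/6, job_D:*/7}
Op 8: register job_C */17 -> active={job_B:*/6, job_C:*/17, job_D:*/7}
Op 9: register job_B */17 -> active={job_B:*/17, job_C:*/17, job_D:*/7}
Op 10: register job_A */4 -> active={job_A:*/4, job_B:*/17, job_C:*/17, job_D:*/7}
Op 11: unregister job_D -> active={job_A:*/4, job_B:*/17, job_C:*/17}
Op 12: unregister job_C -> active={job_A:*/4, job_B:*/17}
Op 13: register job_A */16 -> active={job_A:*/16, job_B:*/17}
Op 14: register job_A */3 -> active={job_A:*/3, job_B:*/17}
Final interval of job_A = 3
Next fire of job_A after T=97: (97//3+1)*3 = 99

Answer: interval=3 next_fire=99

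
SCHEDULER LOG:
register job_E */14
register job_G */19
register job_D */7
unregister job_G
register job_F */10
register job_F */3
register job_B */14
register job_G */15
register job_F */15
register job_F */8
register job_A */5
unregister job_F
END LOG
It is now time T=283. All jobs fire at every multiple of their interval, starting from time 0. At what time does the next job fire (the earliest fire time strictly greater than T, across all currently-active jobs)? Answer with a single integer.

Op 1: register job_E */14 -> active={job_E:*/14}
Op 2: register job_G */19 -> active={job_E:*/14, job_G:*/19}
Op 3: register job_D */7 -> active={job_D:*/7, job_E:*/14, job_G:*/19}
Op 4: unregister job_G -> active={job_D:*/7, job_E:*/14}
Op 5: register job_F */10 -> active={job_D:*/7, job_E:*/14, job_F:*/10}
Op 6: register job_F */3 -> active={job_D:*/7, job_E:*/14, job_F:*/3}
Op 7: register job_B */14 -> active={job_B:*/14, job_D:*/7, job_E:*/14, job_F:*/3}
Op 8: register job_G */15 -> active={job_B:*/14, job_D:*/7, job_E:*/14, job_F:*/3, job_G:*/15}
Op 9: register job_F */15 -> active={job_B:*/14, job_D:*/7, job_E:*/14, job_F:*/15, job_G:*/15}
Op 10: register job_F */8 -> active={job_B:*/14, job_D:*/7, job_E:*/14, job_F:*/8, job_G:*/15}
Op 11: register job_A */5 -> active={job_A:*/5, job_B:*/14, job_D:*/7, job_E:*/14, job_F:*/8, job_G:*/15}
Op 12: unregister job_F -> active={job_A:*/5, job_B:*/14, job_D:*/7, job_E:*/14, job_G:*/15}
  job_A: interval 5, next fire after T=283 is 285
  job_B: interval 14, next fire after T=283 is 294
  job_D: interval 7, next fire after T=283 is 287
  job_E: interval 14, next fire after T=283 is 294
  job_G: interval 15, next fire after T=283 is 285
Earliest fire time = 285 (job job_A)

Answer: 285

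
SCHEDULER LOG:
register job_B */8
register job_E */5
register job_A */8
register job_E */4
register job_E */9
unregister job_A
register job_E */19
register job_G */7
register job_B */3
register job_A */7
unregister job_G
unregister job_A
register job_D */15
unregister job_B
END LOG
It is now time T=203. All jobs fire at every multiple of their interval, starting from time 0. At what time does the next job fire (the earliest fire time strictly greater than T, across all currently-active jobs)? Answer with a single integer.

Answer: 209

Derivation:
Op 1: register job_B */8 -> active={job_B:*/8}
Op 2: register job_E */5 -> active={job_B:*/8, job_E:*/5}
Op 3: register job_A */8 -> active={job_A:*/8, job_B:*/8, job_E:*/5}
Op 4: register job_E */4 -> active={job_A:*/8, job_B:*/8, job_E:*/4}
Op 5: register job_E */9 -> active={job_A:*/8, job_B:*/8, job_E:*/9}
Op 6: unregister job_A -> active={job_B:*/8, job_E:*/9}
Op 7: register job_E */19 -> active={job_B:*/8, job_E:*/19}
Op 8: register job_G */7 -> active={job_B:*/8, job_E:*/19, job_G:*/7}
Op 9: register job_B */3 -> active={job_B:*/3, job_E:*/19, job_G:*/7}
Op 10: register job_A */7 -> active={job_A:*/7, job_B:*/3, job_E:*/19, job_G:*/7}
Op 11: unregister job_G -> active={job_A:*/7, job_B:*/3, job_E:*/19}
Op 12: unregister job_A -> active={job_B:*/3, job_E:*/19}
Op 13: register job_D */15 -> active={job_B:*/3, job_D:*/15, job_E:*/19}
Op 14: unregister job_B -> active={job_D:*/15, job_E:*/19}
  job_D: interval 15, next fire after T=203 is 210
  job_E: interval 19, next fire after T=203 is 209
Earliest fire time = 209 (job job_E)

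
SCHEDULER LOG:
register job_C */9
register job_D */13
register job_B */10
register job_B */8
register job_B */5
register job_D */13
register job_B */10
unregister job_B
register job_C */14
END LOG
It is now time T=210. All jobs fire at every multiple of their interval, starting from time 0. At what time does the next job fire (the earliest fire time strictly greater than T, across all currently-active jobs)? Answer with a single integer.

Op 1: register job_C */9 -> active={job_C:*/9}
Op 2: register job_D */13 -> active={job_C:*/9, job_D:*/13}
Op 3: register job_B */10 -> active={job_B:*/10, job_C:*/9, job_D:*/13}
Op 4: register job_B */8 -> active={job_B:*/8, job_C:*/9, job_D:*/13}
Op 5: register job_B */5 -> active={job_B:*/5, job_C:*/9, job_D:*/13}
Op 6: register job_D */13 -> active={job_B:*/5, job_C:*/9, job_D:*/13}
Op 7: register job_B */10 -> active={job_B:*/10, job_C:*/9, job_D:*/13}
Op 8: unregister job_B -> active={job_C:*/9, job_D:*/13}
Op 9: register job_C */14 -> active={job_C:*/14, job_D:*/13}
  job_C: interval 14, next fire after T=210 is 224
  job_D: interval 13, next fire after T=210 is 221
Earliest fire time = 221 (job job_D)

Answer: 221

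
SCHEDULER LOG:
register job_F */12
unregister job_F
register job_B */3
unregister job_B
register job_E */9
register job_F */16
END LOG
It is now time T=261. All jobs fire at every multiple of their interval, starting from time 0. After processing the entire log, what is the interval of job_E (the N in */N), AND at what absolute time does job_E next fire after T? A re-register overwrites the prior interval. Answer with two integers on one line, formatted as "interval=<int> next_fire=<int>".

Answer: interval=9 next_fire=270

Derivation:
Op 1: register job_F */12 -> active={job_F:*/12}
Op 2: unregister job_F -> active={}
Op 3: register job_B */3 -> active={job_B:*/3}
Op 4: unregister job_B -> active={}
Op 5: register job_E */9 -> active={job_E:*/9}
Op 6: register job_F */16 -> active={job_E:*/9, job_F:*/16}
Final interval of job_E = 9
Next fire of job_E after T=261: (261//9+1)*9 = 270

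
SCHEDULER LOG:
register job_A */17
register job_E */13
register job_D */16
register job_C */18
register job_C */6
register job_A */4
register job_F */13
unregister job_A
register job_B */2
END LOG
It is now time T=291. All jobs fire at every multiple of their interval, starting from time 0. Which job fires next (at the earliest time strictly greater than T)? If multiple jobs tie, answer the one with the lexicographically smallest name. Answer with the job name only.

Op 1: register job_A */17 -> active={job_A:*/17}
Op 2: register job_E */13 -> active={job_A:*/17, job_E:*/13}
Op 3: register job_D */16 -> active={job_A:*/17, job_D:*/16, job_E:*/13}
Op 4: register job_C */18 -> active={job_A:*/17, job_C:*/18, job_D:*/16, job_E:*/13}
Op 5: register job_C */6 -> active={job_A:*/17, job_C:*/6, job_D:*/16, job_E:*/13}
Op 6: register job_A */4 -> active={job_A:*/4, job_C:*/6, job_D:*/16, job_E:*/13}
Op 7: register job_F */13 -> active={job_A:*/4, job_C:*/6, job_D:*/16, job_E:*/13, job_F:*/13}
Op 8: unregister job_A -> active={job_C:*/6, job_D:*/16, job_E:*/13, job_F:*/13}
Op 9: register job_B */2 -> active={job_B:*/2, job_C:*/6, job_D:*/16, job_E:*/13, job_F:*/13}
  job_B: interval 2, next fire after T=291 is 292
  job_C: interval 6, next fire after T=291 is 294
  job_D: interval 16, next fire after T=291 is 304
  job_E: interval 13, next fire after T=291 is 299
  job_F: interval 13, next fire after T=291 is 299
Earliest = 292, winner (lex tiebreak) = job_B

Answer: job_B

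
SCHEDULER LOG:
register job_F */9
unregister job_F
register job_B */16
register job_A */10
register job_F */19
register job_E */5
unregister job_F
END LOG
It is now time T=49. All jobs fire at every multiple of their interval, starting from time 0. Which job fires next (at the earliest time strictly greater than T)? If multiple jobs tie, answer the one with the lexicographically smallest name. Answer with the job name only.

Op 1: register job_F */9 -> active={job_F:*/9}
Op 2: unregister job_F -> active={}
Op 3: register job_B */16 -> active={job_B:*/16}
Op 4: register job_A */10 -> active={job_A:*/10, job_B:*/16}
Op 5: register job_F */19 -> active={job_A:*/10, job_B:*/16, job_F:*/19}
Op 6: register job_E */5 -> active={job_A:*/10, job_B:*/16, job_E:*/5, job_F:*/19}
Op 7: unregister job_F -> active={job_A:*/10, job_B:*/16, job_E:*/5}
  job_A: interval 10, next fire after T=49 is 50
  job_B: interval 16, next fire after T=49 is 64
  job_E: interval 5, next fire after T=49 is 50
Earliest = 50, winner (lex tiebreak) = job_A

Answer: job_A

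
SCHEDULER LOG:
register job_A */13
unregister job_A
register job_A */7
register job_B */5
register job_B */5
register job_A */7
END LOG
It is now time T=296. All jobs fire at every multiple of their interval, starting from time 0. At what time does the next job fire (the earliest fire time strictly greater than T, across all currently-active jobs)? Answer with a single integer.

Op 1: register job_A */13 -> active={job_A:*/13}
Op 2: unregister job_A -> active={}
Op 3: register job_A */7 -> active={job_A:*/7}
Op 4: register job_B */5 -> active={job_A:*/7, job_B:*/5}
Op 5: register job_B */5 -> active={job_A:*/7, job_B:*/5}
Op 6: register job_A */7 -> active={job_A:*/7, job_B:*/5}
  job_A: interval 7, next fire after T=296 is 301
  job_B: interval 5, next fire after T=296 is 300
Earliest fire time = 300 (job job_B)

Answer: 300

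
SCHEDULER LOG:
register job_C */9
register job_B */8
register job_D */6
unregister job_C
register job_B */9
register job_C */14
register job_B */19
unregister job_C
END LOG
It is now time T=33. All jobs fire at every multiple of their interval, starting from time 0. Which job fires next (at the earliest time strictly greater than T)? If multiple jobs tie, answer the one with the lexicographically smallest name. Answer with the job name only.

Op 1: register job_C */9 -> active={job_C:*/9}
Op 2: register job_B */8 -> active={job_B:*/8, job_C:*/9}
Op 3: register job_D */6 -> active={job_B:*/8, job_C:*/9, job_D:*/6}
Op 4: unregister job_C -> active={job_B:*/8, job_D:*/6}
Op 5: register job_B */9 -> active={job_B:*/9, job_D:*/6}
Op 6: register job_C */14 -> active={job_B:*/9, job_C:*/14, job_D:*/6}
Op 7: register job_B */19 -> active={job_B:*/19, job_C:*/14, job_D:*/6}
Op 8: unregister job_C -> active={job_B:*/19, job_D:*/6}
  job_B: interval 19, next fire after T=33 is 38
  job_D: interval 6, next fire after T=33 is 36
Earliest = 36, winner (lex tiebreak) = job_D

Answer: job_D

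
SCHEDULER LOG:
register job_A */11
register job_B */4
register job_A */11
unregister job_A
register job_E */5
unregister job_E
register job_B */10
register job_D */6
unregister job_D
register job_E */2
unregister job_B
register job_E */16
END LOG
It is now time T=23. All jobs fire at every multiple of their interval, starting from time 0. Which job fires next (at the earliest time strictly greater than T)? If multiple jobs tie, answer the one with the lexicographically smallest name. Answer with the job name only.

Op 1: register job_A */11 -> active={job_A:*/11}
Op 2: register job_B */4 -> active={job_A:*/11, job_B:*/4}
Op 3: register job_A */11 -> active={job_A:*/11, job_B:*/4}
Op 4: unregister job_A -> active={job_B:*/4}
Op 5: register job_E */5 -> active={job_B:*/4, job_E:*/5}
Op 6: unregister job_E -> active={job_B:*/4}
Op 7: register job_B */10 -> active={job_B:*/10}
Op 8: register job_D */6 -> active={job_B:*/10, job_D:*/6}
Op 9: unregister job_D -> active={job_B:*/10}
Op 10: register job_E */2 -> active={job_B:*/10, job_E:*/2}
Op 11: unregister job_B -> active={job_E:*/2}
Op 12: register job_E */16 -> active={job_E:*/16}
  job_E: interval 16, next fire after T=23 is 32
Earliest = 32, winner (lex tiebreak) = job_E

Answer: job_E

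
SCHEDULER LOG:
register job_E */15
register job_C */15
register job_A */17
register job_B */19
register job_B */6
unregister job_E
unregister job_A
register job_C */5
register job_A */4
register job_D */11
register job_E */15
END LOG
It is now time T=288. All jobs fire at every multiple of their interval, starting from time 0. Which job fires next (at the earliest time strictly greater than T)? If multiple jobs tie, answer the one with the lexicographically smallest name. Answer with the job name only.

Op 1: register job_E */15 -> active={job_E:*/15}
Op 2: register job_C */15 -> active={job_C:*/15, job_E:*/15}
Op 3: register job_A */17 -> active={job_A:*/17, job_C:*/15, job_E:*/15}
Op 4: register job_B */19 -> active={job_A:*/17, job_B:*/19, job_C:*/15, job_E:*/15}
Op 5: register job_B */6 -> active={job_A:*/17, job_B:*/6, job_C:*/15, job_E:*/15}
Op 6: unregister job_E -> active={job_A:*/17, job_B:*/6, job_C:*/15}
Op 7: unregister job_A -> active={job_B:*/6, job_C:*/15}
Op 8: register job_C */5 -> active={job_B:*/6, job_C:*/5}
Op 9: register job_A */4 -> active={job_A:*/4, job_B:*/6, job_C:*/5}
Op 10: register job_D */11 -> active={job_A:*/4, job_B:*/6, job_C:*/5, job_D:*/11}
Op 11: register job_E */15 -> active={job_A:*/4, job_B:*/6, job_C:*/5, job_D:*/11, job_E:*/15}
  job_A: interval 4, next fire after T=288 is 292
  job_B: interval 6, next fire after T=288 is 294
  job_C: interval 5, next fire after T=288 is 290
  job_D: interval 11, next fire after T=288 is 297
  job_E: interval 15, next fire after T=288 is 300
Earliest = 290, winner (lex tiebreak) = job_C

Answer: job_C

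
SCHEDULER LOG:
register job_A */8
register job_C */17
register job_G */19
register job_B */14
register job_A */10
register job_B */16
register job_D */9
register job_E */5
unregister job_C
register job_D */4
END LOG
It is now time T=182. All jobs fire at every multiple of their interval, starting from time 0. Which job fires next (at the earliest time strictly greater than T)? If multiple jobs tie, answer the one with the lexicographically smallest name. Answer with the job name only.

Op 1: register job_A */8 -> active={job_A:*/8}
Op 2: register job_C */17 -> active={job_A:*/8, job_C:*/17}
Op 3: register job_G */19 -> active={job_A:*/8, job_C:*/17, job_G:*/19}
Op 4: register job_B */14 -> active={job_A:*/8, job_B:*/14, job_C:*/17, job_G:*/19}
Op 5: register job_A */10 -> active={job_A:*/10, job_B:*/14, job_C:*/17, job_G:*/19}
Op 6: register job_B */16 -> active={job_A:*/10, job_B:*/16, job_C:*/17, job_G:*/19}
Op 7: register job_D */9 -> active={job_A:*/10, job_B:*/16, job_C:*/17, job_D:*/9, job_G:*/19}
Op 8: register job_E */5 -> active={job_A:*/10, job_B:*/16, job_C:*/17, job_D:*/9, job_E:*/5, job_G:*/19}
Op 9: unregister job_C -> active={job_A:*/10, job_B:*/16, job_D:*/9, job_E:*/5, job_G:*/19}
Op 10: register job_D */4 -> active={job_A:*/10, job_B:*/16, job_D:*/4, job_E:*/5, job_G:*/19}
  job_A: interval 10, next fire after T=182 is 190
  job_B: interval 16, next fire after T=182 is 192
  job_D: interval 4, next fire after T=182 is 184
  job_E: interval 5, next fire after T=182 is 185
  job_G: interval 19, next fire after T=182 is 190
Earliest = 184, winner (lex tiebreak) = job_D

Answer: job_D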